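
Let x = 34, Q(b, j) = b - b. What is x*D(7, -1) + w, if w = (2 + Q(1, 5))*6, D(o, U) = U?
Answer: -22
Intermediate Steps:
Q(b, j) = 0
w = 12 (w = (2 + 0)*6 = 2*6 = 12)
x*D(7, -1) + w = 34*(-1) + 12 = -34 + 12 = -22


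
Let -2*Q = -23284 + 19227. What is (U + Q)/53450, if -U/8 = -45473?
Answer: 29265/4276 ≈ 6.8440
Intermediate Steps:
U = 363784 (U = -8*(-45473) = 363784)
Q = 4057/2 (Q = -(-23284 + 19227)/2 = -1/2*(-4057) = 4057/2 ≈ 2028.5)
(U + Q)/53450 = (363784 + 4057/2)/53450 = (731625/2)*(1/53450) = 29265/4276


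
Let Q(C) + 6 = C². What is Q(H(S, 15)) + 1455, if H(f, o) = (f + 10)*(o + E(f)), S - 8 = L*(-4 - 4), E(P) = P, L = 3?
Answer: 1485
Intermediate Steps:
S = -16 (S = 8 + 3*(-4 - 4) = 8 + 3*(-8) = 8 - 24 = -16)
H(f, o) = (10 + f)*(f + o) (H(f, o) = (f + 10)*(o + f) = (10 + f)*(f + o))
Q(C) = -6 + C²
Q(H(S, 15)) + 1455 = (-6 + ((-16)² + 10*(-16) + 10*15 - 16*15)²) + 1455 = (-6 + (256 - 160 + 150 - 240)²) + 1455 = (-6 + 6²) + 1455 = (-6 + 36) + 1455 = 30 + 1455 = 1485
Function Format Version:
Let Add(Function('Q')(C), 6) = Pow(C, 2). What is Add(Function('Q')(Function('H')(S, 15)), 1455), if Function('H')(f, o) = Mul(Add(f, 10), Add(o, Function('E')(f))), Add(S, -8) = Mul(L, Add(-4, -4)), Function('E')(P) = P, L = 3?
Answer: 1485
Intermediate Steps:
S = -16 (S = Add(8, Mul(3, Add(-4, -4))) = Add(8, Mul(3, -8)) = Add(8, -24) = -16)
Function('H')(f, o) = Mul(Add(10, f), Add(f, o)) (Function('H')(f, o) = Mul(Add(f, 10), Add(o, f)) = Mul(Add(10, f), Add(f, o)))
Function('Q')(C) = Add(-6, Pow(C, 2))
Add(Function('Q')(Function('H')(S, 15)), 1455) = Add(Add(-6, Pow(Add(Pow(-16, 2), Mul(10, -16), Mul(10, 15), Mul(-16, 15)), 2)), 1455) = Add(Add(-6, Pow(Add(256, -160, 150, -240), 2)), 1455) = Add(Add(-6, Pow(6, 2)), 1455) = Add(Add(-6, 36), 1455) = Add(30, 1455) = 1485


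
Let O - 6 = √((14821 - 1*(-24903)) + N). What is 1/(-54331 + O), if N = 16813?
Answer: -54325/2951149088 - √56537/2951149088 ≈ -1.8489e-5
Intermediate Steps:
O = 6 + √56537 (O = 6 + √((14821 - 1*(-24903)) + 16813) = 6 + √((14821 + 24903) + 16813) = 6 + √(39724 + 16813) = 6 + √56537 ≈ 243.78)
1/(-54331 + O) = 1/(-54331 + (6 + √56537)) = 1/(-54325 + √56537)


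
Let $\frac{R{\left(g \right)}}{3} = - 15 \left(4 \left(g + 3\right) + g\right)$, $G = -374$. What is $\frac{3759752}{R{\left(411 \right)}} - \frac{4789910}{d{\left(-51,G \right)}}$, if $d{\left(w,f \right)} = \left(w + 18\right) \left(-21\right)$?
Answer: $- \frac{49793220754}{7162155} \approx -6952.3$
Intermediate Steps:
$R{\left(g \right)} = -540 - 225 g$ ($R{\left(g \right)} = 3 \left(- 15 \left(4 \left(g + 3\right) + g\right)\right) = 3 \left(- 15 \left(4 \left(3 + g\right) + g\right)\right) = 3 \left(- 15 \left(\left(12 + 4 g\right) + g\right)\right) = 3 \left(- 15 \left(12 + 5 g\right)\right) = 3 \left(-180 - 75 g\right) = -540 - 225 g$)
$d{\left(w,f \right)} = -378 - 21 w$ ($d{\left(w,f \right)} = \left(18 + w\right) \left(-21\right) = -378 - 21 w$)
$\frac{3759752}{R{\left(411 \right)}} - \frac{4789910}{d{\left(-51,G \right)}} = \frac{3759752}{-540 - 92475} - \frac{4789910}{-378 - -1071} = \frac{3759752}{-540 - 92475} - \frac{4789910}{-378 + 1071} = \frac{3759752}{-93015} - \frac{4789910}{693} = 3759752 \left(- \frac{1}{93015}\right) - \frac{4789910}{693} = - \frac{3759752}{93015} - \frac{4789910}{693} = - \frac{49793220754}{7162155}$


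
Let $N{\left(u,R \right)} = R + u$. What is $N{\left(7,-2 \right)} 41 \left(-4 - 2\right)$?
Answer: $-1230$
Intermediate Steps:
$N{\left(7,-2 \right)} 41 \left(-4 - 2\right) = \left(-2 + 7\right) 41 \left(-4 - 2\right) = 5 \cdot 41 \left(-6\right) = 205 \left(-6\right) = -1230$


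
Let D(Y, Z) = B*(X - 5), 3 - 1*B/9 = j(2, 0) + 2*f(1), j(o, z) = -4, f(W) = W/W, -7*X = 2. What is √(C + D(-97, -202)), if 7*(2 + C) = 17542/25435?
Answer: I*√7600353446035/178045 ≈ 15.484*I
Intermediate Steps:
X = -2/7 (X = -⅐*2 = -2/7 ≈ -0.28571)
f(W) = 1
C = -48364/25435 (C = -2 + (17542/25435)/7 = -2 + (17542*(1/25435))/7 = -2 + (⅐)*(17542/25435) = -2 + 2506/25435 = -48364/25435 ≈ -1.9015)
B = 45 (B = 27 - 9*(-4 + 2*1) = 27 - 9*(-4 + 2) = 27 - 9*(-2) = 27 + 18 = 45)
D(Y, Z) = -1665/7 (D(Y, Z) = 45*(-2/7 - 5) = 45*(-37/7) = -1665/7)
√(C + D(-97, -202)) = √(-48364/25435 - 1665/7) = √(-42687823/178045) = I*√7600353446035/178045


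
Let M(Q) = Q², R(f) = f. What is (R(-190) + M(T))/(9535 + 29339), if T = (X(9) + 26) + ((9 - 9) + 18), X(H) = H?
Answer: 873/12958 ≈ 0.067371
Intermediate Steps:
T = 53 (T = (9 + 26) + ((9 - 9) + 18) = 35 + (0 + 18) = 35 + 18 = 53)
(R(-190) + M(T))/(9535 + 29339) = (-190 + 53²)/(9535 + 29339) = (-190 + 2809)/38874 = 2619*(1/38874) = 873/12958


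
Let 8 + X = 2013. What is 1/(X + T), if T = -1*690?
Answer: 1/1315 ≈ 0.00076046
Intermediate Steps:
X = 2005 (X = -8 + 2013 = 2005)
T = -690
1/(X + T) = 1/(2005 - 690) = 1/1315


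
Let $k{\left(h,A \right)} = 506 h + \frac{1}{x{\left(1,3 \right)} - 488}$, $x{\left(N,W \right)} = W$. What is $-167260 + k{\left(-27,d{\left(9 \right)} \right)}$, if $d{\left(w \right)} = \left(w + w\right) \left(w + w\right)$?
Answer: $- \frac{87747171}{485} \approx -1.8092 \cdot 10^{5}$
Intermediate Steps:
$d{\left(w \right)} = 4 w^{2}$ ($d{\left(w \right)} = 2 w 2 w = 4 w^{2}$)
$k{\left(h,A \right)} = - \frac{1}{485} + 506 h$ ($k{\left(h,A \right)} = 506 h + \frac{1}{3 - 488} = 506 h + \frac{1}{-485} = 506 h - \frac{1}{485} = - \frac{1}{485} + 506 h$)
$-167260 + k{\left(-27,d{\left(9 \right)} \right)} = -167260 + \left(- \frac{1}{485} + 506 \left(-27\right)\right) = -167260 - \frac{6626071}{485} = - \frac{87747171}{485}$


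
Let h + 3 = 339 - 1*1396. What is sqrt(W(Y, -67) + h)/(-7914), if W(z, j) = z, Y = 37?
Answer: -I*sqrt(1023)/7914 ≈ -0.0040415*I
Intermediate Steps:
h = -1060 (h = -3 + (339 - 1*1396) = -3 + (339 - 1396) = -3 - 1057 = -1060)
sqrt(W(Y, -67) + h)/(-7914) = sqrt(37 - 1060)/(-7914) = sqrt(-1023)*(-1/7914) = (I*sqrt(1023))*(-1/7914) = -I*sqrt(1023)/7914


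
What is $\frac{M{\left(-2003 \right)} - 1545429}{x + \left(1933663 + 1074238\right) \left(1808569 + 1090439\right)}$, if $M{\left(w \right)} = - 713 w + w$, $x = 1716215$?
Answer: $- \frac{119293}{8719930778423} \approx -1.368 \cdot 10^{-8}$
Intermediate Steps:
$M{\left(w \right)} = - 712 w$
$\frac{M{\left(-2003 \right)} - 1545429}{x + \left(1933663 + 1074238\right) \left(1808569 + 1090439\right)} = \frac{\left(-712\right) \left(-2003\right) - 1545429}{1716215 + \left(1933663 + 1074238\right) \left(1808569 + 1090439\right)} = \frac{1426136 - 1545429}{1716215 + 3007901 \cdot 2899008} = - \frac{119293}{1716215 + 8719929062208} = - \frac{119293}{8719930778423}$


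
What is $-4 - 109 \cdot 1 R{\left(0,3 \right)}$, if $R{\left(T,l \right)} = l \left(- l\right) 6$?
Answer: $5882$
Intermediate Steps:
$R{\left(T,l \right)} = - 6 l^{2}$ ($R{\left(T,l \right)} = - l^{2} \cdot 6 = - 6 l^{2}$)
$-4 - 109 \cdot 1 R{\left(0,3 \right)} = -4 - 109 \cdot 1 \left(- 6 \cdot 3^{2}\right) = -4 - 109 \cdot 1 \left(\left(-6\right) 9\right) = -4 - 109 \cdot 1 \left(-54\right) = -4 - -5886 = -4 + 5886 = 5882$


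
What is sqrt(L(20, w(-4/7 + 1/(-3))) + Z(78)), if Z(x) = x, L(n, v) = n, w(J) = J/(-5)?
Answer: 7*sqrt(2) ≈ 9.8995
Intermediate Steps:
w(J) = -J/5 (w(J) = J*(-1/5) = -J/5)
sqrt(L(20, w(-4/7 + 1/(-3))) + Z(78)) = sqrt(20 + 78) = sqrt(98) = 7*sqrt(2)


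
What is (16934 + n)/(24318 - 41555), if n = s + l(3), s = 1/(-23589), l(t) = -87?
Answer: -397403882/406603593 ≈ -0.97737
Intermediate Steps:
s = -1/23589 ≈ -4.2393e-5
n = -2052244/23589 (n = -1/23589 - 87 = -2052244/23589 ≈ -87.000)
(16934 + n)/(24318 - 41555) = (16934 - 2052244/23589)/(24318 - 41555) = (397403882/23589)/(-17237) = (397403882/23589)*(-1/17237) = -397403882/406603593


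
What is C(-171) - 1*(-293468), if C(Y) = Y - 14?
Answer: 293283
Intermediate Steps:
C(Y) = -14 + Y
C(-171) - 1*(-293468) = (-14 - 171) - 1*(-293468) = -185 + 293468 = 293283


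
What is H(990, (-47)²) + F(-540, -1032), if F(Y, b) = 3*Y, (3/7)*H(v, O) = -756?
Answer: -3384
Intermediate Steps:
H(v, O) = -1764 (H(v, O) = (7/3)*(-756) = -1764)
H(990, (-47)²) + F(-540, -1032) = -1764 + 3*(-540) = -1764 - 1620 = -3384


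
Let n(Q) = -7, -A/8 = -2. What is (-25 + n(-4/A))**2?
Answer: 1024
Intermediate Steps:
A = 16 (A = -8*(-2) = 16)
(-25 + n(-4/A))**2 = (-25 - 7)**2 = (-32)**2 = 1024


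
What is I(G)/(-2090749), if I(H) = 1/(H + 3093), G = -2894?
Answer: -1/416059051 ≈ -2.4035e-9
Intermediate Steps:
I(H) = 1/(3093 + H)
I(G)/(-2090749) = 1/((3093 - 2894)*(-2090749)) = -1/2090749/199 = (1/199)*(-1/2090749) = -1/416059051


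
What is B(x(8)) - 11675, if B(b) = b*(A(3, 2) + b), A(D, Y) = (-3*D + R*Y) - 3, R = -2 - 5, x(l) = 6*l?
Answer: -10619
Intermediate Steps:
R = -7
A(D, Y) = -3 - 7*Y - 3*D (A(D, Y) = (-3*D - 7*Y) - 3 = (-7*Y - 3*D) - 3 = -3 - 7*Y - 3*D)
B(b) = b*(-26 + b) (B(b) = b*((-3 - 7*2 - 3*3) + b) = b*((-3 - 14 - 9) + b) = b*(-26 + b))
B(x(8)) - 11675 = (6*8)*(-26 + 6*8) - 11675 = 48*(-26 + 48) - 11675 = 48*22 - 11675 = 1056 - 11675 = -10619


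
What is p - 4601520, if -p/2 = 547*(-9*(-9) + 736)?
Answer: -5495318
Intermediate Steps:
p = -893798 (p = -1094*(-9*(-9) + 736) = -1094*(81 + 736) = -1094*817 = -2*446899 = -893798)
p - 4601520 = -893798 - 4601520 = -5495318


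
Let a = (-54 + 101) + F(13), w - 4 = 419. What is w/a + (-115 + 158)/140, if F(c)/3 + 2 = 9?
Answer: 3884/595 ≈ 6.5277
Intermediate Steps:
w = 423 (w = 4 + 419 = 423)
F(c) = 21 (F(c) = -6 + 3*9 = -6 + 27 = 21)
a = 68 (a = (-54 + 101) + 21 = 47 + 21 = 68)
w/a + (-115 + 158)/140 = 423/68 + (-115 + 158)/140 = 423*(1/68) + 43*(1/140) = 423/68 + 43/140 = 3884/595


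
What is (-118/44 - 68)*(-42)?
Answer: 32655/11 ≈ 2968.6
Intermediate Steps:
(-118/44 - 68)*(-42) = (-118*1/44 - 68)*(-42) = (-59/22 - 68)*(-42) = -1555/22*(-42) = 32655/11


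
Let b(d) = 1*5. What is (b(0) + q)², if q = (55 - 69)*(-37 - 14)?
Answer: 516961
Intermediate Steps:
b(d) = 5
q = 714 (q = -14*(-51) = 714)
(b(0) + q)² = (5 + 714)² = 719² = 516961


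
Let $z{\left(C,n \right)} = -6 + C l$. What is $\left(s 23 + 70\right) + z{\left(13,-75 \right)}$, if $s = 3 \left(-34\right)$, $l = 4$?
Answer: $-2230$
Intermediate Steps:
$z{\left(C,n \right)} = -6 + 4 C$ ($z{\left(C,n \right)} = -6 + C 4 = -6 + 4 C$)
$s = -102$
$\left(s 23 + 70\right) + z{\left(13,-75 \right)} = \left(\left(-102\right) 23 + 70\right) + \left(-6 + 4 \cdot 13\right) = \left(-2346 + 70\right) + \left(-6 + 52\right) = -2276 + 46 = -2230$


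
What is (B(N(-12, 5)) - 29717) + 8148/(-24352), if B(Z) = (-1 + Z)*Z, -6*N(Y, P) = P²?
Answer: -1627092647/54792 ≈ -29696.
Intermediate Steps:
N(Y, P) = -P²/6
B(Z) = Z*(-1 + Z)
(B(N(-12, 5)) - 29717) + 8148/(-24352) = ((-⅙*5²)*(-1 - ⅙*5²) - 29717) + 8148/(-24352) = ((-⅙*25)*(-1 - ⅙*25) - 29717) + 8148*(-1/24352) = (-25*(-1 - 25/6)/6 - 29717) - 2037/6088 = (-25/6*(-31/6) - 29717) - 2037/6088 = (775/36 - 29717) - 2037/6088 = -1069037/36 - 2037/6088 = -1627092647/54792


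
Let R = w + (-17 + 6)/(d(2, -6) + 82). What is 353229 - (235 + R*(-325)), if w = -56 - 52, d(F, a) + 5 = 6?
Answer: 26381627/83 ≈ 3.1785e+5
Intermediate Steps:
d(F, a) = 1 (d(F, a) = -5 + 6 = 1)
w = -108
R = -8975/83 (R = -108 + (-17 + 6)/(1 + 82) = -108 - 11/83 = -8975/83 ≈ -108.13)
353229 - (235 + R*(-325)) = 353229 - (235 - 8975/83*(-325)) = 353229 - (235 + 2916875/83) = 353229 - 1*2936380/83 = 353229 - 2936380/83 = 26381627/83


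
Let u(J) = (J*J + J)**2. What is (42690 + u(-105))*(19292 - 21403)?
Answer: -251819268990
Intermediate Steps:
u(J) = (J + J**2)**2 (u(J) = (J**2 + J)**2 = (J + J**2)**2)
(42690 + u(-105))*(19292 - 21403) = (42690 + (-105)**2*(1 - 105)**2)*(19292 - 21403) = (42690 + 11025*(-104)**2)*(-2111) = (42690 + 11025*10816)*(-2111) = (42690 + 119246400)*(-2111) = 119289090*(-2111) = -251819268990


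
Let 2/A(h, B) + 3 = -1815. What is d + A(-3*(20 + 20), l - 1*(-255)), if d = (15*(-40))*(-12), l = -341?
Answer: 6544799/909 ≈ 7200.0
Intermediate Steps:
A(h, B) = -1/909 (A(h, B) = 2/(-3 - 1815) = 2/(-1818) = 2*(-1/1818) = -1/909)
d = 7200 (d = -600*(-12) = 7200)
d + A(-3*(20 + 20), l - 1*(-255)) = 7200 - 1/909 = 6544799/909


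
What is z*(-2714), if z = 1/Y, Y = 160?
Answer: -1357/80 ≈ -16.962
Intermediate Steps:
z = 1/160 ≈ 0.0062500
z*(-2714) = (1/160)*(-2714) = -1357/80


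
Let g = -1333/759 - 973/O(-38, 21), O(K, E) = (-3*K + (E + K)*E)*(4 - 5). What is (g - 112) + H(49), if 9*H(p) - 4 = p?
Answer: -6877747/61479 ≈ -111.87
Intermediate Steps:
H(p) = 4/9 + p/9
O(K, E) = 3*K - E*(E + K) (O(K, E) = (-3*K + E*(E + K))*(-1) = 3*K - E*(E + K))
g = -354142/61479 (g = -1333/759 - 973/(-1*21² + 3*(-38) - 1*21*(-38)) = -1333*1/759 - 973/(-1*441 - 114 + 798) = -1333/759 - 973/(-441 - 114 + 798) = -1333/759 - 973/243 = -354142/61479 ≈ -5.7604)
(g - 112) + H(49) = (-354142/61479 - 112) + (4/9 + (⅑)*49) = -7239790/61479 + (4/9 + 49/9) = -7239790/61479 + 53/9 = -6877747/61479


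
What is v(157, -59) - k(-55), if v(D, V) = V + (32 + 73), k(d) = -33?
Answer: 79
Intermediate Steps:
v(D, V) = 105 + V (v(D, V) = V + 105 = 105 + V)
v(157, -59) - k(-55) = (105 - 59) - 1*(-33) = 46 + 33 = 79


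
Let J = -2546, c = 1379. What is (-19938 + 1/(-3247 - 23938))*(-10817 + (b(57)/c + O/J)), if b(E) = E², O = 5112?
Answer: 10291921123640180866/47722370395 ≈ 2.1566e+8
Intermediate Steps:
(-19938 + 1/(-3247 - 23938))*(-10817 + (b(57)/c + O/J)) = (-19938 + 1/(-3247 - 23938))*(-10817 + (57²/1379 + 5112/(-2546))) = (-19938 + 1/(-27185))*(-10817 + (3249*(1/1379) + 5112*(-1/2546))) = (-19938 - 1/27185)*(-10817 + (3249/1379 - 2556/1273)) = -542014531*(-10817 + 611253/1755467)/27185 = -542014531/27185*(-18988275286/1755467) = 10291921123640180866/47722370395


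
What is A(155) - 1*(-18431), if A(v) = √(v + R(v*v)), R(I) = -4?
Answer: 18431 + √151 ≈ 18443.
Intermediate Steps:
A(v) = √(-4 + v) (A(v) = √(v - 4) = √(-4 + v))
A(155) - 1*(-18431) = √(-4 + 155) - 1*(-18431) = √151 + 18431 = 18431 + √151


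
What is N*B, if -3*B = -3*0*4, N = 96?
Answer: 0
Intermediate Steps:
B = 0 (B = -(-3*0)*4/3 = -0*4 = -1/3*0 = 0)
N*B = 96*0 = 0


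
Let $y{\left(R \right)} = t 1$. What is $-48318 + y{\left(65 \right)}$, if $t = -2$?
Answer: $-48320$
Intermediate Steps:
$y{\left(R \right)} = -2$ ($y{\left(R \right)} = \left(-2\right) 1 = -2$)
$-48318 + y{\left(65 \right)} = -48318 - 2 = -48320$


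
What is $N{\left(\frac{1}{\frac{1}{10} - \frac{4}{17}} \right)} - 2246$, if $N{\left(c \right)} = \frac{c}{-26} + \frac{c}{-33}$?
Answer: $- \frac{22156267}{9867} \approx -2245.5$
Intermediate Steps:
$N{\left(c \right)} = - \frac{59 c}{858}$ ($N{\left(c \right)} = c \left(- \frac{1}{26}\right) + c \left(- \frac{1}{33}\right) = - \frac{c}{26} - \frac{c}{33} = - \frac{59 c}{858}$)
$N{\left(\frac{1}{\frac{1}{10} - \frac{4}{17}} \right)} - 2246 = - \frac{59}{858 \left(\frac{1}{10} - \frac{4}{17}\right)} - 2246 = - \frac{59}{858 \left(- \frac{23}{170}\right)} - 2246 = \left(- \frac{59}{858}\right) \left(- \frac{170}{23}\right) - 2246 = \frac{5015}{9867} - 2246 = - \frac{22156267}{9867}$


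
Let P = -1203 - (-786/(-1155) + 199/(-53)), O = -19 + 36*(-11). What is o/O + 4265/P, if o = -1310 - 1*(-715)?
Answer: -4309614141/2032212338 ≈ -2.1207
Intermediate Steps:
o = -595 (o = -1310 + 715 = -595)
O = -415 (O = -19 - 396 = -415)
P = -24484486/20405 (P = -1203 - (-786*(-1/1155) + 199*(-1/53)) = -1203 - (262/385 - 199/53) = -1203 - 1*(-62729/20405) = -1203 + 62729/20405 = -24484486/20405 ≈ -1199.9)
o/O + 4265/P = -595/(-415) + 4265/(-24484486/20405) = -595*(-1/415) + 4265*(-20405/24484486) = 119/83 - 87027325/24484486 = -4309614141/2032212338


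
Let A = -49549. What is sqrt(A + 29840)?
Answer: I*sqrt(19709) ≈ 140.39*I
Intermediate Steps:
sqrt(A + 29840) = sqrt(-49549 + 29840) = sqrt(-19709) = I*sqrt(19709)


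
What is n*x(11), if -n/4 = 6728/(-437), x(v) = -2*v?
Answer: -592064/437 ≈ -1354.8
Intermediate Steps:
n = 26912/437 (n = -26912/(-437) = -26912*(-1)/437 = -4*(-6728/437) = 26912/437 ≈ 61.583)
n*x(11) = 26912*(-2*11)/437 = (26912/437)*(-22) = -592064/437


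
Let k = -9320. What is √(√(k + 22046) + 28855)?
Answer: √(28855 + 3*√1414) ≈ 170.20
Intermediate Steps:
√(√(k + 22046) + 28855) = √(√(-9320 + 22046) + 28855) = √(√12726 + 28855) = √(3*√1414 + 28855) = √(28855 + 3*√1414)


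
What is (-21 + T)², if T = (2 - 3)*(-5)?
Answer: 256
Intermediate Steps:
T = 5 (T = -1*(-5) = 5)
(-21 + T)² = (-21 + 5)² = (-16)² = 256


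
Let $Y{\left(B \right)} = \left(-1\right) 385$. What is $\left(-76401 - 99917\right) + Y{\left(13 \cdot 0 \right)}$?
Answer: $-176703$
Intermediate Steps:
$Y{\left(B \right)} = -385$
$\left(-76401 - 99917\right) + Y{\left(13 \cdot 0 \right)} = \left(-76401 - 99917\right) - 385 = -176318 - 385 = -176703$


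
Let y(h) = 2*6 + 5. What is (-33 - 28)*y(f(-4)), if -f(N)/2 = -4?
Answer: -1037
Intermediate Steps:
f(N) = 8 (f(N) = -2*(-4) = 8)
y(h) = 17 (y(h) = 12 + 5 = 17)
(-33 - 28)*y(f(-4)) = (-33 - 28)*17 = -61*17 = -1037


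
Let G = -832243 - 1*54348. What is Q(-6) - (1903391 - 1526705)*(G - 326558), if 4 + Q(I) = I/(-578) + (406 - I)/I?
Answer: 396198403670545/867 ≈ 4.5698e+11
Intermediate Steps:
G = -886591 (G = -832243 - 54348 = -886591)
Q(I) = -4 - I/578 + (406 - I)/I (Q(I) = -4 + (I/(-578) + (406 - I)/I) = -4 + (I*(-1/578) + (406 - I)/I) = -4 + (-I/578 + (406 - I)/I) = -4 - I/578 + (406 - I)/I)
Q(-6) - (1903391 - 1526705)*(G - 326558) = (-5 + 406/(-6) - 1/578*(-6)) - (1903391 - 1526705)*(-886591 - 326558) = (-5 + 406*(-⅙) + 3/289) - 376686*(-1213149) = (-5 - 203/3 + 3/289) - 1*(-456976244214) = -62993/867 + 456976244214 = 396198403670545/867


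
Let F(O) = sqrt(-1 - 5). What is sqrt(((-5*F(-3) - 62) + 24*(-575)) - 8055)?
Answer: sqrt(-21917 - 5*I*sqrt(6)) ≈ 0.0414 - 148.04*I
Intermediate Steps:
F(O) = I*sqrt(6) (F(O) = sqrt(-6) = I*sqrt(6))
sqrt(((-5*F(-3) - 62) + 24*(-575)) - 8055) = sqrt(((-5*I*sqrt(6) - 62) + 24*(-575)) - 8055) = sqrt(((-5*I*sqrt(6) - 62) - 13800) - 8055) = sqrt(((-62 - 5*I*sqrt(6)) - 13800) - 8055) = sqrt((-13862 - 5*I*sqrt(6)) - 8055) = sqrt(-21917 - 5*I*sqrt(6))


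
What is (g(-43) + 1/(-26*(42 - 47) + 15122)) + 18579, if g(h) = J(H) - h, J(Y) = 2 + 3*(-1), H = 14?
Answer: 284007493/15252 ≈ 18621.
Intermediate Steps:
J(Y) = -1 (J(Y) = 2 - 3 = -1)
g(h) = -1 - h
(g(-43) + 1/(-26*(42 - 47) + 15122)) + 18579 = ((-1 - 1*(-43)) + 1/(-26*(42 - 47) + 15122)) + 18579 = ((-1 + 43) + 1/(-26*(-5) + 15122)) + 18579 = (42 + 1/(130 + 15122)) + 18579 = (42 + 1/15252) + 18579 = 640585/15252 + 18579 = 284007493/15252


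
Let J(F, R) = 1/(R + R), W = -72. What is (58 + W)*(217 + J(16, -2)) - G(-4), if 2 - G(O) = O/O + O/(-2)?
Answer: -6067/2 ≈ -3033.5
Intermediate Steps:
G(O) = 1 + O/2 (G(O) = 2 - (O/O + O/(-2)) = 2 - (1 + O*(-½)) = 2 - (1 - O/2) = 2 + (-1 + O/2) = 1 + O/2)
J(F, R) = 1/(2*R)
(58 + W)*(217 + J(16, -2)) - G(-4) = (58 - 72)*(217 + (½)/(-2)) - (1 + (½)*(-4)) = -14*(217 + (½)*(-½)) - (1 - 2) = -14*(217 - ¼) - 1*(-1) = -14*867/4 + 1 = -6069/2 + 1 = -6067/2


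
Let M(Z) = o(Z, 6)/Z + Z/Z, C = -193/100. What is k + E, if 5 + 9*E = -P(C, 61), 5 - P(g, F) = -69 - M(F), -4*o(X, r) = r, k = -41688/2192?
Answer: -2098774/75213 ≈ -27.904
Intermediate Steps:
k = -5211/274 (k = -41688*1/2192 = -5211/274 ≈ -19.018)
o(X, r) = -r/4
C = -193/100 (C = -193*1/100 = -193/100 ≈ -1.9300)
M(Z) = 1 - 3/(2*Z) (M(Z) = (-1/4*6)/Z + Z/Z = -3/(2*Z) + 1 = 1 - 3/(2*Z))
P(g, F) = 74 + (-3/2 + F)/F (P(g, F) = 5 - (-69 - (-3/2 + F)/F) = 5 + (69 + (-3/2 + F)/F) = 74 + (-3/2 + F)/F)
E = -9757/1098 (E = -5/9 + (-(75 - 3/2/61))/9 = -5/9 + (-(75 - 3/2*1/61))/9 = -5/9 + (-(75 - 3/122))/9 = -5/9 + (-1*9147/122)/9 = -5/9 + (1/9)*(-9147/122) = -5/9 - 3049/366 = -9757/1098 ≈ -8.8862)
k + E = -5211/274 - 9757/1098 = -2098774/75213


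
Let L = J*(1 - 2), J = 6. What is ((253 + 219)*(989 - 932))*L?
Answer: -161424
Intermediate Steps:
L = -6 (L = 6*(1 - 2) = 6*(-1) = -6)
((253 + 219)*(989 - 932))*L = ((253 + 219)*(989 - 932))*(-6) = (472*57)*(-6) = 26904*(-6) = -161424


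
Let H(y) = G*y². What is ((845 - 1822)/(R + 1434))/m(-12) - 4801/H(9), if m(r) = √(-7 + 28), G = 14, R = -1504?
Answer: -4801/1134 + 977*√21/1470 ≈ -1.1880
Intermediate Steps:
m(r) = √21
H(y) = 14*y²
((845 - 1822)/(R + 1434))/m(-12) - 4801/H(9) = ((845 - 1822)/(-1504 + 1434))/(√21) - 4801/(14*9²) = (-977/(-70))*(√21/21) - 4801/(14*81) = (-977*(-1/70))*(√21/21) - 4801/1134 = 977*(√21/21)/70 - 4801*1/1134 = 977*√21/1470 - 4801/1134 = -4801/1134 + 977*√21/1470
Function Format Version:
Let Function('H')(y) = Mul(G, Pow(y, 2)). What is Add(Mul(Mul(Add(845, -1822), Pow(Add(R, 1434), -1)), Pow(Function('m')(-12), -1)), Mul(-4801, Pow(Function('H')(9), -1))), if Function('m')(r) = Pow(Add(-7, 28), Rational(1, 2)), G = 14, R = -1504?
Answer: Add(Rational(-4801, 1134), Mul(Rational(977, 1470), Pow(21, Rational(1, 2)))) ≈ -1.1880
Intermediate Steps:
Function('m')(r) = Pow(21, Rational(1, 2))
Function('H')(y) = Mul(14, Pow(y, 2))
Add(Mul(Mul(Add(845, -1822), Pow(Add(R, 1434), -1)), Pow(Function('m')(-12), -1)), Mul(-4801, Pow(Function('H')(9), -1))) = Add(Mul(Mul(Add(845, -1822), Pow(Add(-1504, 1434), -1)), Pow(Pow(21, Rational(1, 2)), -1)), Mul(-4801, Pow(Mul(14, Pow(9, 2)), -1))) = Add(Mul(Mul(-977, Pow(-70, -1)), Mul(Rational(1, 21), Pow(21, Rational(1, 2)))), Mul(-4801, Pow(Mul(14, 81), -1))) = Add(Mul(Mul(-977, Rational(-1, 70)), Mul(Rational(1, 21), Pow(21, Rational(1, 2)))), Mul(-4801, Pow(1134, -1))) = Add(Mul(Rational(977, 70), Mul(Rational(1, 21), Pow(21, Rational(1, 2)))), Mul(-4801, Rational(1, 1134))) = Add(Mul(Rational(977, 1470), Pow(21, Rational(1, 2))), Rational(-4801, 1134)) = Add(Rational(-4801, 1134), Mul(Rational(977, 1470), Pow(21, Rational(1, 2))))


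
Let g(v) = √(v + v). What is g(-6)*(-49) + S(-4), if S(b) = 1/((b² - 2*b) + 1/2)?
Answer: 2/49 - 98*I*√3 ≈ 0.040816 - 169.74*I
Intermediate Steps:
g(v) = √2*√v (g(v) = √(2*v) = √2*√v)
S(b) = 1/(½ + b² - 2*b) (S(b) = 1/((b² - 2*b) + ½) = 1/(½ + b² - 2*b))
g(-6)*(-49) + S(-4) = (√2*√(-6))*(-49) + 2/(1 - 4*(-4) + 2*(-4)²) = (√2*(I*√6))*(-49) + 2/(1 + 16 + 2*16) = (2*I*√3)*(-49) + 2/(1 + 16 + 32) = -98*I*√3 + 2/49 = 2/49 - 98*I*√3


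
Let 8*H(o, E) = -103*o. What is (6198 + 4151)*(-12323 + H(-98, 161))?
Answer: -457891505/4 ≈ -1.1447e+8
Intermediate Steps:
H(o, E) = -103*o/8 (H(o, E) = (-103*o)/8 = -103*o/8)
(6198 + 4151)*(-12323 + H(-98, 161)) = (6198 + 4151)*(-12323 - 103/8*(-98)) = 10349*(-12323 + 5047/4) = 10349*(-44245/4) = -457891505/4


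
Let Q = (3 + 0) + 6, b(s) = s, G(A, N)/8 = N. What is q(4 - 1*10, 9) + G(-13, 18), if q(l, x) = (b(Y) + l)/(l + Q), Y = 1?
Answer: 427/3 ≈ 142.33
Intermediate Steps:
G(A, N) = 8*N
Q = 9 (Q = 3 + 6 = 9)
q(l, x) = (1 + l)/(9 + l) (q(l, x) = (1 + l)/(l + 9) = (1 + l)/(9 + l))
q(4 - 1*10, 9) + G(-13, 18) = (1 + (4 - 1*10))/(9 + (4 - 1*10)) + 8*18 = (1 + (4 - 10))/(9 + (4 - 10)) + 144 = (1 - 6)/(9 - 6) + 144 = -5/3 + 144 = 427/3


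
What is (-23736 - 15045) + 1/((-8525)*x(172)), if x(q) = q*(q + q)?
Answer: -19561415623201/504407200 ≈ -38781.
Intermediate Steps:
x(q) = 2*q**2 (x(q) = q*(2*q) = 2*q**2)
(-23736 - 15045) + 1/((-8525)*x(172)) = (-23736 - 15045) + 1/((-8525)*((2*172**2))) = -38781 - 1/(8525*(2*29584)) = -38781 - 1/8525/59168 = -38781 - 1/8525*1/59168 = -38781 - 1/504407200 = -19561415623201/504407200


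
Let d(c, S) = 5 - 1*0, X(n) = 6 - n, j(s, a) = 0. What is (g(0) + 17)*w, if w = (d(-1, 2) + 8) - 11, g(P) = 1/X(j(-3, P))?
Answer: 103/3 ≈ 34.333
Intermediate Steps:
g(P) = ⅙ (g(P) = 1/(6 - 1*0) = 1/(6 + 0) = 1/6 = ⅙)
d(c, S) = 5 (d(c, S) = 5 + 0 = 5)
w = 2 (w = (5 + 8) - 11 = 13 - 11 = 2)
(g(0) + 17)*w = (⅙ + 17)*2 = (103/6)*2 = 103/3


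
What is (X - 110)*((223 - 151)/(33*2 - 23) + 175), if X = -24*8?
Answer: -2294294/43 ≈ -53356.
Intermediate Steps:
X = -192
(X - 110)*((223 - 151)/(33*2 - 23) + 175) = (-192 - 110)*((223 - 151)/(33*2 - 23) + 175) = -302*(72/(66 - 23) + 175) = -302*(72/43 + 175) = -302*7597/43 = -2294294/43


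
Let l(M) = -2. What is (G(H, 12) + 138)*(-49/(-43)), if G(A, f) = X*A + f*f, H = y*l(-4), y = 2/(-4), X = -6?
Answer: 13524/43 ≈ 314.51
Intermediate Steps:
y = -½ (y = 2*(-¼) = -½ ≈ -0.50000)
H = 1 (H = -½*(-2) = 1)
G(A, f) = f² - 6*A (G(A, f) = -6*A + f*f = -6*A + f² = f² - 6*A)
(G(H, 12) + 138)*(-49/(-43)) = ((12² - 6*1) + 138)*(-49/(-43)) = ((144 - 6) + 138)*(-49*(-1/43)) = (138 + 138)*(49/43) = 276*(49/43) = 13524/43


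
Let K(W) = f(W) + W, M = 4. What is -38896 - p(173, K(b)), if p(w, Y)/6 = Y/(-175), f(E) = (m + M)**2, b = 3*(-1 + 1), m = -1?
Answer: -6806746/175 ≈ -38896.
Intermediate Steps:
b = 0 (b = 3*0 = 0)
f(E) = 9 (f(E) = (-1 + 4)**2 = 3**2 = 9)
K(W) = 9 + W
p(w, Y) = -6*Y/175 (p(w, Y) = 6*(Y/(-175)) = 6*(Y*(-1/175)) = 6*(-Y/175) = -6*Y/175)
-38896 - p(173, K(b)) = -38896 - (-6)*(9 + 0)/175 = -38896 - (-6)*9/175 = -38896 - 1*(-54/175) = -38896 + 54/175 = -6806746/175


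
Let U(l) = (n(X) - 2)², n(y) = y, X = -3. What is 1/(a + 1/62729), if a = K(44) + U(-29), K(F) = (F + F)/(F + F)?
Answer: 62729/1630955 ≈ 0.038462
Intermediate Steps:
K(F) = 1 (K(F) = (2*F)/((2*F)) = (2*F)*(1/(2*F)) = 1)
U(l) = 25 (U(l) = (-3 - 2)² = (-5)² = 25)
a = 26 (a = 1 + 25 = 26)
1/(a + 1/62729) = 1/(26 + 1/62729) = 1/(1630955/62729) = 62729/1630955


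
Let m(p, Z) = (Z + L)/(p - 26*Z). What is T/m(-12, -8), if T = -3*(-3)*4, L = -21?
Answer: -7056/29 ≈ -243.31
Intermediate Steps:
T = 36 (T = 9*4 = 36)
m(p, Z) = (-21 + Z)/(p - 26*Z) (m(p, Z) = (Z - 21)/(p - 26*Z) = (-21 + Z)/(p - 26*Z))
T/m(-12, -8) = 36/(((21 - 1*(-8))/(-1*(-12) + 26*(-8)))) = 36/(((21 + 8)/(12 - 208))) = 36/((29/(-196))) = 36/((-1/196*29)) = 36/(-29/196) = 36*(-196/29) = -7056/29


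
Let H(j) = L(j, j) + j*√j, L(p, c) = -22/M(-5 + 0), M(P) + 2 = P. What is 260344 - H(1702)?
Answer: 1822386/7 - 1702*√1702 ≈ 1.9012e+5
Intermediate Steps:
M(P) = -2 + P
L(p, c) = 22/7 (L(p, c) = -22/(-2 + (-5 + 0)) = -22/(-2 - 5) = -22/(-7) = -22*(-⅐) = 22/7)
H(j) = 22/7 + j^(3/2) (H(j) = 22/7 + j*√j = 22/7 + j^(3/2))
260344 - H(1702) = 260344 - (22/7 + 1702^(3/2)) = 260344 - (22/7 + 1702*√1702) = 260344 + (-22/7 - 1702*√1702) = 1822386/7 - 1702*√1702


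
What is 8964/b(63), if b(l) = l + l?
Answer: 498/7 ≈ 71.143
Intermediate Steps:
b(l) = 2*l
8964/b(63) = 8964/((2*63)) = 8964/126 = 8964*(1/126) = 498/7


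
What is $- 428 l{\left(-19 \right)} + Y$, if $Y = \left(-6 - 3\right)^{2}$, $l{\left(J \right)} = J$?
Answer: $8213$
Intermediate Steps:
$Y = 81$ ($Y = \left(-9\right)^{2} = 81$)
$- 428 l{\left(-19 \right)} + Y = \left(-428\right) \left(-19\right) + 81 = 8132 + 81 = 8213$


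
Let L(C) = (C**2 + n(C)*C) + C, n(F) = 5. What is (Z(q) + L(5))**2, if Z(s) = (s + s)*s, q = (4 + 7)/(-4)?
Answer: 314721/64 ≈ 4917.5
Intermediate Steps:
q = -11/4 (q = 11*(-1/4) = -11/4 ≈ -2.7500)
Z(s) = 2*s**2 (Z(s) = (2*s)*s = 2*s**2)
L(C) = C**2 + 6*C (L(C) = (C**2 + 5*C) + C = C**2 + 6*C)
(Z(q) + L(5))**2 = (2*(-11/4)**2 + 5*(6 + 5))**2 = (2*(121/16) + 5*11)**2 = (121/8 + 55)**2 = (561/8)**2 = 314721/64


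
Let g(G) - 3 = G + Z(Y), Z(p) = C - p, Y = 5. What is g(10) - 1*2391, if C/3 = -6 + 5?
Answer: -2386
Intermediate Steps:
C = -3 (C = 3*(-6 + 5) = 3*(-1) = -3)
Z(p) = -3 - p
g(G) = -5 + G (g(G) = 3 + (G + (-3 - 1*5)) = 3 + (G + (-3 - 5)) = 3 + (G - 8) = 3 + (-8 + G) = -5 + G)
g(10) - 1*2391 = (-5 + 10) - 1*2391 = 5 - 2391 = -2386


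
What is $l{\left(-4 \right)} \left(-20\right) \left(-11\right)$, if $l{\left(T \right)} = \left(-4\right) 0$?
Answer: $0$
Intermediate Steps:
$l{\left(T \right)} = 0$
$l{\left(-4 \right)} \left(-20\right) \left(-11\right) = 0 \left(-20\right) \left(-11\right) = 0 \left(-11\right) = 0$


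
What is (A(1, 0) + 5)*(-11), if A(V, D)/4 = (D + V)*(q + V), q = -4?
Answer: 77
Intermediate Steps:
A(V, D) = 4*(-4 + V)*(D + V) (A(V, D) = 4*((D + V)*(-4 + V)) = 4*((-4 + V)*(D + V)) = 4*(-4 + V)*(D + V))
(A(1, 0) + 5)*(-11) = ((-16*0 - 16*1 + 4*1² + 4*0*1) + 5)*(-11) = ((0 - 16 + 4*1 + 0) + 5)*(-11) = ((0 - 16 + 4 + 0) + 5)*(-11) = (-12 + 5)*(-11) = -7*(-11) = 77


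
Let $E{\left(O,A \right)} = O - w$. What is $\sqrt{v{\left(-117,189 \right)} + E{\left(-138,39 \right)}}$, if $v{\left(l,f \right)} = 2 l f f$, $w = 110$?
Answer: $i \sqrt{8358962} \approx 2891.2 i$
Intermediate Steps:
$v{\left(l,f \right)} = 2 l f^{2}$
$E{\left(O,A \right)} = -110 + O$ ($E{\left(O,A \right)} = O - 110 = -110 + O$)
$\sqrt{v{\left(-117,189 \right)} + E{\left(-138,39 \right)}} = \sqrt{2 \left(-117\right) 189^{2} - 248} = \sqrt{2 \left(-117\right) 35721 - 248} = \sqrt{-8358714 - 248} = \sqrt{-8358962} = i \sqrt{8358962}$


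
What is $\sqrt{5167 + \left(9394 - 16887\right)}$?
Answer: $i \sqrt{2326} \approx 48.229 i$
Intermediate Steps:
$\sqrt{5167 + \left(9394 - 16887\right)} = \sqrt{5167 - 7493} = \sqrt{-2326} = i \sqrt{2326}$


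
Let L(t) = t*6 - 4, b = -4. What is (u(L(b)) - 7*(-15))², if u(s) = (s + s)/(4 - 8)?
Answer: 14161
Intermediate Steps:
L(t) = -4 + 6*t (L(t) = 6*t - 4 = -4 + 6*t)
u(s) = -s/2 (u(s) = (2*s)/(-4) = (2*s)*(-¼) = -s/2)
(u(L(b)) - 7*(-15))² = (-(-4 + 6*(-4))/2 - 7*(-15))² = (-(-4 - 24)/2 + 105)² = (-½*(-28) + 105)² = (14 + 105)² = 119² = 14161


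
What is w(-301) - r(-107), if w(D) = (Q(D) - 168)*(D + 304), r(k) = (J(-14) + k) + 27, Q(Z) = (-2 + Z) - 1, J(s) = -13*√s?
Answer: -1336 + 13*I*√14 ≈ -1336.0 + 48.642*I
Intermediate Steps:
Q(Z) = -3 + Z
r(k) = 27 + k - 13*I*√14 (r(k) = (-13*I*√14 + k) + 27 = (k - 13*I*√14) + 27 = 27 + k - 13*I*√14)
w(D) = (-171 + D)*(304 + D) (w(D) = ((-3 + D) - 168)*(D + 304) = (-171 + D)*(304 + D))
w(-301) - r(-107) = (-51984 + (-301)² + 133*(-301)) - (27 - 107 - 13*I*√14) = (-51984 + 90601 - 40033) - (-80 - 13*I*√14) = -1416 + (80 + 13*I*√14) = -1336 + 13*I*√14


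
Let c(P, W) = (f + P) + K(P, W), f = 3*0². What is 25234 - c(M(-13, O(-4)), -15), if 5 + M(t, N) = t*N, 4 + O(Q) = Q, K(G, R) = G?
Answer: 25036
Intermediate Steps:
O(Q) = -4 + Q
M(t, N) = -5 + N*t (M(t, N) = -5 + t*N = -5 + N*t)
f = 0 (f = 3*0 = 0)
c(P, W) = 2*P (c(P, W) = (0 + P) + P = P + P = 2*P)
25234 - c(M(-13, O(-4)), -15) = 25234 - 2*(-5 + (-4 - 4)*(-13)) = 25234 - 2*(-5 - 8*(-13)) = 25234 - 2*(-5 + 104) = 25234 - 2*99 = 25234 - 1*198 = 25234 - 198 = 25036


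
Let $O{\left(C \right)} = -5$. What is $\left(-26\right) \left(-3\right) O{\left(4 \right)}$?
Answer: $-390$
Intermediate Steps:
$\left(-26\right) \left(-3\right) O{\left(4 \right)} = \left(-26\right) \left(-3\right) \left(-5\right) = 78 \left(-5\right) = -390$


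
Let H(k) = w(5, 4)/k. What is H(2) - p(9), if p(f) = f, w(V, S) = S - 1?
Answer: -15/2 ≈ -7.5000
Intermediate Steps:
w(V, S) = -1 + S
H(k) = 3/k (H(k) = (-1 + 4)/k = 3/k)
H(2) - p(9) = 3/2 - 1*9 = 3*(½) - 9 = 3/2 - 9 = -15/2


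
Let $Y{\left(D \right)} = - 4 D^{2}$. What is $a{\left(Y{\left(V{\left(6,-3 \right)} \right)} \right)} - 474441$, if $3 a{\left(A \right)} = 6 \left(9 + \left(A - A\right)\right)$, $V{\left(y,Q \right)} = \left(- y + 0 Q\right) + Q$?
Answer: $-474423$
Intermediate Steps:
$V{\left(y,Q \right)} = Q - y$ ($V{\left(y,Q \right)} = \left(- y + 0\right) + Q = - y + Q = Q - y$)
$a{\left(A \right)} = 18$ ($a{\left(A \right)} = \frac{6 \left(9 + \left(A - A\right)\right)}{3} = \frac{6 \left(9 + 0\right)}{3} = \frac{6 \cdot 9}{3} = \frac{1}{3} \cdot 54 = 18$)
$a{\left(Y{\left(V{\left(6,-3 \right)} \right)} \right)} - 474441 = 18 - 474441 = -474423$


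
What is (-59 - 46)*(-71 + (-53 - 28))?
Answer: 15960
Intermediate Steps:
(-59 - 46)*(-71 + (-53 - 28)) = -105*(-71 - 81) = -105*(-152) = 15960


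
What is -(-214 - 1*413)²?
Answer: -393129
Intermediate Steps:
-(-214 - 1*413)² = -(-214 - 413)² = -1*(-627)² = -1*393129 = -393129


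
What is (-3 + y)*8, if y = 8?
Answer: 40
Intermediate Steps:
(-3 + y)*8 = (-3 + 8)*8 = 5*8 = 40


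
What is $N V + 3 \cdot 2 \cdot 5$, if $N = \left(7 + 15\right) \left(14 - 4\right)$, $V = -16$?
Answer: $-3490$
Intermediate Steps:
$N = 220$ ($N = 22 \cdot 10 = 220$)
$N V + 3 \cdot 2 \cdot 5 = 220 \left(-16\right) + 3 \cdot 2 \cdot 5 = -3520 + 6 \cdot 5 = -3520 + 30 = -3490$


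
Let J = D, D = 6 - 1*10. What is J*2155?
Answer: -8620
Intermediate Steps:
D = -4 (D = 6 - 10 = -4)
J = -4
J*2155 = -4*2155 = -8620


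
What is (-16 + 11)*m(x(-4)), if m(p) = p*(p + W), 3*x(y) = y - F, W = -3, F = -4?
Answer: 0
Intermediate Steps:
x(y) = 4/3 + y/3 (x(y) = (y - 1*(-4))/3 = (y + 4)/3 = (4 + y)/3 = 4/3 + y/3)
m(p) = p*(-3 + p) (m(p) = p*(p - 3) = p*(-3 + p))
(-16 + 11)*m(x(-4)) = (-16 + 11)*((4/3 + (⅓)*(-4))*(-3 + (4/3 + (⅓)*(-4)))) = -5*(4/3 - 4/3)*(-3 + (4/3 - 4/3)) = -0*(-3 + 0) = -0*(-3) = -5*0 = 0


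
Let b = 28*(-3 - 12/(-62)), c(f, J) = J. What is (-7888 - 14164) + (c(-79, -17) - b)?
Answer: -681703/31 ≈ -21990.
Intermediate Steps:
b = -2436/31 (b = 28*(-3 - 12*(-1/62)) = 28*(-3 + 6/31) = 28*(-87/31) = -2436/31 ≈ -78.581)
(-7888 - 14164) + (c(-79, -17) - b) = (-7888 - 14164) + (-17 - 1*(-2436/31)) = -22052 + (-17 + 2436/31) = -22052 + 1909/31 = -681703/31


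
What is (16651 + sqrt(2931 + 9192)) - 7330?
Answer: 9321 + 3*sqrt(1347) ≈ 9431.1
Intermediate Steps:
(16651 + sqrt(2931 + 9192)) - 7330 = (16651 + sqrt(12123)) - 7330 = (16651 + 3*sqrt(1347)) - 7330 = 9321 + 3*sqrt(1347)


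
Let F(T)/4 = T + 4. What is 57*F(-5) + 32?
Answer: -196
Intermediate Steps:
F(T) = 16 + 4*T (F(T) = 4*(T + 4) = 4*(4 + T) = 16 + 4*T)
57*F(-5) + 32 = 57*(16 + 4*(-5)) + 32 = 57*(16 - 20) + 32 = 57*(-4) + 32 = -228 + 32 = -196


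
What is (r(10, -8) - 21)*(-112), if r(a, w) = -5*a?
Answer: 7952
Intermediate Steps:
(r(10, -8) - 21)*(-112) = (-5*10 - 21)*(-112) = (-50 - 21)*(-112) = -71*(-112) = 7952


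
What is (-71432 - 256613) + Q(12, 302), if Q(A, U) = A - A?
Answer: -328045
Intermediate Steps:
Q(A, U) = 0
(-71432 - 256613) + Q(12, 302) = (-71432 - 256613) + 0 = -328045 + 0 = -328045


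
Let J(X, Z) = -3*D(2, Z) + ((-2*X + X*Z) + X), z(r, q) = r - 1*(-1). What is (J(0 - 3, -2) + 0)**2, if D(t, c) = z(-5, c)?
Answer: 441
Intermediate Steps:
z(r, q) = 1 + r (z(r, q) = r + 1 = 1 + r)
D(t, c) = -4 (D(t, c) = 1 - 5 = -4)
J(X, Z) = 12 - X + X*Z (J(X, Z) = -3*(-4) + ((-2*X + X*Z) + X) = 12 + (-X + X*Z) = 12 - X + X*Z)
(J(0 - 3, -2) + 0)**2 = ((12 - (0 - 3) + (0 - 3)*(-2)) + 0)**2 = ((12 - 1*(-3) - 3*(-2)) + 0)**2 = ((12 + 3 + 6) + 0)**2 = (21 + 0)**2 = 21**2 = 441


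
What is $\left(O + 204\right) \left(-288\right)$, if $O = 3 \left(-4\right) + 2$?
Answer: $-55872$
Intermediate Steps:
$O = -10$ ($O = -12 + 2 = -10$)
$\left(O + 204\right) \left(-288\right) = \left(-10 + 204\right) \left(-288\right) = 194 \left(-288\right) = -55872$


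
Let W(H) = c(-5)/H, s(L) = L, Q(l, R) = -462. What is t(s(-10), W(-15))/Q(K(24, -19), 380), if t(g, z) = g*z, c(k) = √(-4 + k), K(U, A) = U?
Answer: -I/231 ≈ -0.004329*I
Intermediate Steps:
W(H) = 3*I/H (W(H) = √(-4 - 5)/H = √(-9)/H = (3*I)/H = 3*I/H)
t(s(-10), W(-15))/Q(K(24, -19), 380) = -30*I/(-15)/(-462) = -30*I*(-1)/15*(-1/462) = -(-2)*I*(-1/462) = (2*I)*(-1/462) = -I/231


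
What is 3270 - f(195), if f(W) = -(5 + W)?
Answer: 3470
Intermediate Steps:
f(W) = -5 - W
3270 - f(195) = 3270 - (-5 - 1*195) = 3270 - (-5 - 195) = 3270 - 1*(-200) = 3270 + 200 = 3470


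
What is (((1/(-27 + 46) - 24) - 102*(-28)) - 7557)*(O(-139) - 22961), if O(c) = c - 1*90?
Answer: 2081859060/19 ≈ 1.0957e+8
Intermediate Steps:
O(c) = -90 + c (O(c) = c - 90 = -90 + c)
(((1/(-27 + 46) - 24) - 102*(-28)) - 7557)*(O(-139) - 22961) = (((1/(-27 + 46) - 24) - 102*(-28)) - 7557)*((-90 - 139) - 22961) = (((1/19 - 24) + 2856) - 7557)*(-229 - 22961) = (((1/19 - 24) + 2856) - 7557)*(-23190) = ((-455/19 + 2856) - 7557)*(-23190) = (53809/19 - 7557)*(-23190) = -89774/19*(-23190) = 2081859060/19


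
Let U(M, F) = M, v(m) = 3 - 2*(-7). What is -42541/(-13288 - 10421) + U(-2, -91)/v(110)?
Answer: 675779/403053 ≈ 1.6767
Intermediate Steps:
v(m) = 17 (v(m) = 3 + 14 = 17)
-42541/(-13288 - 10421) + U(-2, -91)/v(110) = -42541/(-13288 - 10421) - 2/17 = -42541/(-23709) - 2*1/17 = -42541*(-1/23709) - 2/17 = 42541/23709 - 2/17 = 675779/403053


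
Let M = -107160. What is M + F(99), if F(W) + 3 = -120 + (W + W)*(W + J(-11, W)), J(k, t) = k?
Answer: -89859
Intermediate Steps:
F(W) = -123 + 2*W*(-11 + W) (F(W) = -3 + (-120 + (W + W)*(W - 11)) = -3 + (-120 + (2*W)*(-11 + W)) = -3 + (-120 + 2*W*(-11 + W)) = -123 + 2*W*(-11 + W))
M + F(99) = -107160 + (-123 - 22*99 + 2*99²) = -107160 + (-123 - 2178 + 2*9801) = -107160 + (-123 - 2178 + 19602) = -107160 + 17301 = -89859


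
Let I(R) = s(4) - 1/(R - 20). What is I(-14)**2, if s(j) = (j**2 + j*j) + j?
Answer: 1500625/1156 ≈ 1298.1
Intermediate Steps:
s(j) = j + 2*j**2 (s(j) = (j**2 + j**2) + j = 2*j**2 + j = j + 2*j**2)
I(R) = 36 - 1/(-20 + R) (I(R) = 4*(1 + 2*4) - 1/(R - 20) = 4*(1 + 8) - 1/(-20 + R) = 4*9 - 1/(-20 + R) = 36 - 1/(-20 + R))
I(-14)**2 = ((-721 + 36*(-14))/(-20 - 14))**2 = ((-721 - 504)/(-34))**2 = (-1/34*(-1225))**2 = (1225/34)**2 = 1500625/1156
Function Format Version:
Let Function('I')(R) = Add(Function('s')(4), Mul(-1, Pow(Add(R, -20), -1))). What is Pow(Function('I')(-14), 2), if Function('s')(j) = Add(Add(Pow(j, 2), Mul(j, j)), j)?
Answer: Rational(1500625, 1156) ≈ 1298.1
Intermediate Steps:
Function('s')(j) = Add(j, Mul(2, Pow(j, 2))) (Function('s')(j) = Add(Add(Pow(j, 2), Pow(j, 2)), j) = Add(Mul(2, Pow(j, 2)), j) = Add(j, Mul(2, Pow(j, 2))))
Function('I')(R) = Add(36, Mul(-1, Pow(Add(-20, R), -1))) (Function('I')(R) = Add(Mul(4, Add(1, Mul(2, 4))), Mul(-1, Pow(Add(R, -20), -1))) = Add(Mul(4, Add(1, 8)), Mul(-1, Pow(Add(-20, R), -1))) = Add(Mul(4, 9), Mul(-1, Pow(Add(-20, R), -1))) = Add(36, Mul(-1, Pow(Add(-20, R), -1))))
Pow(Function('I')(-14), 2) = Pow(Mul(Pow(Add(-20, -14), -1), Add(-721, Mul(36, -14))), 2) = Pow(Mul(Pow(-34, -1), Add(-721, -504)), 2) = Pow(Mul(Rational(-1, 34), -1225), 2) = Pow(Rational(1225, 34), 2) = Rational(1500625, 1156)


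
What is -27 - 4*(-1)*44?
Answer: 149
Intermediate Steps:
-27 - 4*(-1)*44 = -27 + 4*44 = -27 + 176 = 149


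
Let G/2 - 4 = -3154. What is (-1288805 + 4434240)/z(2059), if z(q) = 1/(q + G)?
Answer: -13339789835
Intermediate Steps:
G = -6300 (G = 8 + 2*(-3154) = 8 - 6308 = -6300)
z(q) = 1/(-6300 + q) (z(q) = 1/(q - 6300) = 1/(-6300 + q))
(-1288805 + 4434240)/z(2059) = (-1288805 + 4434240)/(1/(-6300 + 2059)) = 3145435/(1/(-4241)) = 3145435/(-1/4241) = 3145435*(-4241) = -13339789835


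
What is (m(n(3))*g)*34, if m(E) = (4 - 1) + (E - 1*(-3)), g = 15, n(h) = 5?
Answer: 5610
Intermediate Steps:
m(E) = 6 + E (m(E) = 3 + (E + 3) = 3 + (3 + E) = 6 + E)
(m(n(3))*g)*34 = ((6 + 5)*15)*34 = (11*15)*34 = 165*34 = 5610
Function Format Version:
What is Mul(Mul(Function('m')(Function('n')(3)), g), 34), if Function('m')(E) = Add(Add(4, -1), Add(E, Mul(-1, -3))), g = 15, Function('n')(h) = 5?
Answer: 5610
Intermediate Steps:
Function('m')(E) = Add(6, E) (Function('m')(E) = Add(3, Add(E, 3)) = Add(3, Add(3, E)) = Add(6, E))
Mul(Mul(Function('m')(Function('n')(3)), g), 34) = Mul(Mul(Add(6, 5), 15), 34) = Mul(Mul(11, 15), 34) = Mul(165, 34) = 5610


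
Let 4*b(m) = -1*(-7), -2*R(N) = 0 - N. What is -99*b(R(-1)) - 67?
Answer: -961/4 ≈ -240.25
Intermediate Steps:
R(N) = N/2 (R(N) = -(0 - N)/2 = -(-1)*N/2 = N/2)
b(m) = 7/4 (b(m) = (-1*(-7))/4 = (1/4)*7 = 7/4)
-99*b(R(-1)) - 67 = -99*7/4 - 67 = -693/4 - 67 = -961/4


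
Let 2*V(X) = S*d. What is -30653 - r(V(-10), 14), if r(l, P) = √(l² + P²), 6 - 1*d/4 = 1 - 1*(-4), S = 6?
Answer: -30653 - 2*√85 ≈ -30671.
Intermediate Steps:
d = 4 (d = 24 - 4*(1 - 1*(-4)) = 24 - 4*(1 + 4) = 24 - 4*5 = 24 - 20 = 4)
V(X) = 12 (V(X) = (6*4)/2 = (½)*24 = 12)
r(l, P) = √(P² + l²)
-30653 - r(V(-10), 14) = -30653 - √(14² + 12²) = -30653 - √(196 + 144) = -30653 - √340 = -30653 - 2*√85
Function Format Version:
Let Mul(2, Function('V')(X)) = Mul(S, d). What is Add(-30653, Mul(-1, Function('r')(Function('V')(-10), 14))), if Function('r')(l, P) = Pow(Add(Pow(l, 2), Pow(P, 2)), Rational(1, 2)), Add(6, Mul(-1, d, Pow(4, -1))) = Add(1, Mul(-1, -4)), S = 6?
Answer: Add(-30653, Mul(-2, Pow(85, Rational(1, 2)))) ≈ -30671.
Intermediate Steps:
d = 4 (d = Add(24, Mul(-4, Add(1, Mul(-1, -4)))) = Add(24, Mul(-4, Add(1, 4))) = Add(24, Mul(-4, 5)) = Add(24, -20) = 4)
Function('V')(X) = 12 (Function('V')(X) = Mul(Rational(1, 2), Mul(6, 4)) = Mul(Rational(1, 2), 24) = 12)
Function('r')(l, P) = Pow(Add(Pow(P, 2), Pow(l, 2)), Rational(1, 2))
Add(-30653, Mul(-1, Function('r')(Function('V')(-10), 14))) = Add(-30653, Mul(-1, Pow(Add(Pow(14, 2), Pow(12, 2)), Rational(1, 2)))) = Add(-30653, Mul(-1, Pow(Add(196, 144), Rational(1, 2)))) = Add(-30653, Mul(-1, Pow(340, Rational(1, 2)))) = Add(-30653, Mul(-1, Mul(2, Pow(85, Rational(1, 2))))) = Add(-30653, Mul(-2, Pow(85, Rational(1, 2))))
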